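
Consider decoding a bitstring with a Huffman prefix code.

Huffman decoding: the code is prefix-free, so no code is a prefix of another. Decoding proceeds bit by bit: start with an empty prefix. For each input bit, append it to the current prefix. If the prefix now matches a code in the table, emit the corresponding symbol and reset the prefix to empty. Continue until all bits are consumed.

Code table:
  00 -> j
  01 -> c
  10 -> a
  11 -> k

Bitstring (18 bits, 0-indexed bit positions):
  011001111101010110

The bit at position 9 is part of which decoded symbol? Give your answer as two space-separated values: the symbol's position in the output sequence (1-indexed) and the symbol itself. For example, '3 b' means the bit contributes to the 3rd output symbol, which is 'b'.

Bit 0: prefix='0' (no match yet)
Bit 1: prefix='01' -> emit 'c', reset
Bit 2: prefix='1' (no match yet)
Bit 3: prefix='10' -> emit 'a', reset
Bit 4: prefix='0' (no match yet)
Bit 5: prefix='01' -> emit 'c', reset
Bit 6: prefix='1' (no match yet)
Bit 7: prefix='11' -> emit 'k', reset
Bit 8: prefix='1' (no match yet)
Bit 9: prefix='11' -> emit 'k', reset
Bit 10: prefix='0' (no match yet)
Bit 11: prefix='01' -> emit 'c', reset
Bit 12: prefix='0' (no match yet)
Bit 13: prefix='01' -> emit 'c', reset

Answer: 5 k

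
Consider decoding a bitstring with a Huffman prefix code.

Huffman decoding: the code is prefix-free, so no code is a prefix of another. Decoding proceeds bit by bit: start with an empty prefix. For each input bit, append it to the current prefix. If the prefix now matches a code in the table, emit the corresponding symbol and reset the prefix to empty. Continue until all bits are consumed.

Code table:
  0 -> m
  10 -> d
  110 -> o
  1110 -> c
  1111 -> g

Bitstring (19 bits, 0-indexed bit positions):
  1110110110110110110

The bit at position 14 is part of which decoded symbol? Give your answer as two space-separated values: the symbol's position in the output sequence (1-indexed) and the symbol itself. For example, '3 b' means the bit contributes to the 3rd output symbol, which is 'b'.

Bit 0: prefix='1' (no match yet)
Bit 1: prefix='11' (no match yet)
Bit 2: prefix='111' (no match yet)
Bit 3: prefix='1110' -> emit 'c', reset
Bit 4: prefix='1' (no match yet)
Bit 5: prefix='11' (no match yet)
Bit 6: prefix='110' -> emit 'o', reset
Bit 7: prefix='1' (no match yet)
Bit 8: prefix='11' (no match yet)
Bit 9: prefix='110' -> emit 'o', reset
Bit 10: prefix='1' (no match yet)
Bit 11: prefix='11' (no match yet)
Bit 12: prefix='110' -> emit 'o', reset
Bit 13: prefix='1' (no match yet)
Bit 14: prefix='11' (no match yet)
Bit 15: prefix='110' -> emit 'o', reset
Bit 16: prefix='1' (no match yet)
Bit 17: prefix='11' (no match yet)
Bit 18: prefix='110' -> emit 'o', reset

Answer: 5 o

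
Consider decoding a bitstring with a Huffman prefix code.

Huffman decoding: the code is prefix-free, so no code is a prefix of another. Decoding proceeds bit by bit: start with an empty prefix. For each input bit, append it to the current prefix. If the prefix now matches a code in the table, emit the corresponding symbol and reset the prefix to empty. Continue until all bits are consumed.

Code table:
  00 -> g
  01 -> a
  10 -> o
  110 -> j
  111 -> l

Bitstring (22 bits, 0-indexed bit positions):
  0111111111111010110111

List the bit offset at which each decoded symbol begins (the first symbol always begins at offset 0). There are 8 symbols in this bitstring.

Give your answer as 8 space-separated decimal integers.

Answer: 0 2 5 8 11 14 16 19

Derivation:
Bit 0: prefix='0' (no match yet)
Bit 1: prefix='01' -> emit 'a', reset
Bit 2: prefix='1' (no match yet)
Bit 3: prefix='11' (no match yet)
Bit 4: prefix='111' -> emit 'l', reset
Bit 5: prefix='1' (no match yet)
Bit 6: prefix='11' (no match yet)
Bit 7: prefix='111' -> emit 'l', reset
Bit 8: prefix='1' (no match yet)
Bit 9: prefix='11' (no match yet)
Bit 10: prefix='111' -> emit 'l', reset
Bit 11: prefix='1' (no match yet)
Bit 12: prefix='11' (no match yet)
Bit 13: prefix='110' -> emit 'j', reset
Bit 14: prefix='1' (no match yet)
Bit 15: prefix='10' -> emit 'o', reset
Bit 16: prefix='1' (no match yet)
Bit 17: prefix='11' (no match yet)
Bit 18: prefix='110' -> emit 'j', reset
Bit 19: prefix='1' (no match yet)
Bit 20: prefix='11' (no match yet)
Bit 21: prefix='111' -> emit 'l', reset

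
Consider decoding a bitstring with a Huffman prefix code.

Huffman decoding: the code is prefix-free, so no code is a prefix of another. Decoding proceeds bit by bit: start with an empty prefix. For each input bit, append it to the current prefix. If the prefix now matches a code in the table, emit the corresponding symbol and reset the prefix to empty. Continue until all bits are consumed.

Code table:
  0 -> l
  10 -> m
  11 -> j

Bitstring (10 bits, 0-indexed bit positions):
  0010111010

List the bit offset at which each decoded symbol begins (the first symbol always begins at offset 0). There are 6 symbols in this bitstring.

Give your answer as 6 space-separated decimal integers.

Answer: 0 1 2 4 6 8

Derivation:
Bit 0: prefix='0' -> emit 'l', reset
Bit 1: prefix='0' -> emit 'l', reset
Bit 2: prefix='1' (no match yet)
Bit 3: prefix='10' -> emit 'm', reset
Bit 4: prefix='1' (no match yet)
Bit 5: prefix='11' -> emit 'j', reset
Bit 6: prefix='1' (no match yet)
Bit 7: prefix='10' -> emit 'm', reset
Bit 8: prefix='1' (no match yet)
Bit 9: prefix='10' -> emit 'm', reset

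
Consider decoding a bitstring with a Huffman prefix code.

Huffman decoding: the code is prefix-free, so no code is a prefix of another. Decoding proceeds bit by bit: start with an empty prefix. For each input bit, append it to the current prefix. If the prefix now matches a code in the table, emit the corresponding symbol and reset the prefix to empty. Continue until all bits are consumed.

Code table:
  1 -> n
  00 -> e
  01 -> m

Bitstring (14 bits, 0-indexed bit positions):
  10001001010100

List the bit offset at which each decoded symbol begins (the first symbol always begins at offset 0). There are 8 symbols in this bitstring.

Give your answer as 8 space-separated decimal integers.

Bit 0: prefix='1' -> emit 'n', reset
Bit 1: prefix='0' (no match yet)
Bit 2: prefix='00' -> emit 'e', reset
Bit 3: prefix='0' (no match yet)
Bit 4: prefix='01' -> emit 'm', reset
Bit 5: prefix='0' (no match yet)
Bit 6: prefix='00' -> emit 'e', reset
Bit 7: prefix='1' -> emit 'n', reset
Bit 8: prefix='0' (no match yet)
Bit 9: prefix='01' -> emit 'm', reset
Bit 10: prefix='0' (no match yet)
Bit 11: prefix='01' -> emit 'm', reset
Bit 12: prefix='0' (no match yet)
Bit 13: prefix='00' -> emit 'e', reset

Answer: 0 1 3 5 7 8 10 12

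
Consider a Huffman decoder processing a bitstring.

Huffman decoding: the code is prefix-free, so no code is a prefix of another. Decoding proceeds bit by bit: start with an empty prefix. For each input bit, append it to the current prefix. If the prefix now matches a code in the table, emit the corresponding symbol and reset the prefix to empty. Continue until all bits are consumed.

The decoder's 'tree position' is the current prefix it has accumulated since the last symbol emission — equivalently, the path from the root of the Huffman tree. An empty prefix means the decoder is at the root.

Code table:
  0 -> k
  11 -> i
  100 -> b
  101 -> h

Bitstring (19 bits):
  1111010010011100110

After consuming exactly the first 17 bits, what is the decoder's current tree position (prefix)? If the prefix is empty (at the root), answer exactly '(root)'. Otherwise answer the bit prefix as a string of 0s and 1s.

Answer: 1

Derivation:
Bit 0: prefix='1' (no match yet)
Bit 1: prefix='11' -> emit 'i', reset
Bit 2: prefix='1' (no match yet)
Bit 3: prefix='11' -> emit 'i', reset
Bit 4: prefix='0' -> emit 'k', reset
Bit 5: prefix='1' (no match yet)
Bit 6: prefix='10' (no match yet)
Bit 7: prefix='100' -> emit 'b', reset
Bit 8: prefix='1' (no match yet)
Bit 9: prefix='10' (no match yet)
Bit 10: prefix='100' -> emit 'b', reset
Bit 11: prefix='1' (no match yet)
Bit 12: prefix='11' -> emit 'i', reset
Bit 13: prefix='1' (no match yet)
Bit 14: prefix='10' (no match yet)
Bit 15: prefix='100' -> emit 'b', reset
Bit 16: prefix='1' (no match yet)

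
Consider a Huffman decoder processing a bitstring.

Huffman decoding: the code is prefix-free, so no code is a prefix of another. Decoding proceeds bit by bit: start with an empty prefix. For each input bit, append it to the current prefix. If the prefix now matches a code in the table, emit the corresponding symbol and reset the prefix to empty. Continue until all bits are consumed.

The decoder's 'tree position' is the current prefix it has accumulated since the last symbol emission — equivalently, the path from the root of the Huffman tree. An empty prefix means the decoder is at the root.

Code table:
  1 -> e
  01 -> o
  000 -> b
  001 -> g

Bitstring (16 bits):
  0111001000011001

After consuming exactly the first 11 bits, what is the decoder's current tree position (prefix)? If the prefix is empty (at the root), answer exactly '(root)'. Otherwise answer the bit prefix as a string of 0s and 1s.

Bit 0: prefix='0' (no match yet)
Bit 1: prefix='01' -> emit 'o', reset
Bit 2: prefix='1' -> emit 'e', reset
Bit 3: prefix='1' -> emit 'e', reset
Bit 4: prefix='0' (no match yet)
Bit 5: prefix='00' (no match yet)
Bit 6: prefix='001' -> emit 'g', reset
Bit 7: prefix='0' (no match yet)
Bit 8: prefix='00' (no match yet)
Bit 9: prefix='000' -> emit 'b', reset
Bit 10: prefix='0' (no match yet)

Answer: 0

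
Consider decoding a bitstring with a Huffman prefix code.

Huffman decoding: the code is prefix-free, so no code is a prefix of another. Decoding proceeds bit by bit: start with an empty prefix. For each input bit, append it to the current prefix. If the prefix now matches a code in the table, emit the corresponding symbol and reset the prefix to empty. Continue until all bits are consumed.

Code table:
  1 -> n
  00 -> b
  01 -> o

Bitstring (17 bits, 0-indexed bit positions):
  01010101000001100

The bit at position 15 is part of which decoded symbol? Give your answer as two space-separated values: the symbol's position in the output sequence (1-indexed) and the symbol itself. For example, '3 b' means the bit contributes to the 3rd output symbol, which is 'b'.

Answer: 9 b

Derivation:
Bit 0: prefix='0' (no match yet)
Bit 1: prefix='01' -> emit 'o', reset
Bit 2: prefix='0' (no match yet)
Bit 3: prefix='01' -> emit 'o', reset
Bit 4: prefix='0' (no match yet)
Bit 5: prefix='01' -> emit 'o', reset
Bit 6: prefix='0' (no match yet)
Bit 7: prefix='01' -> emit 'o', reset
Bit 8: prefix='0' (no match yet)
Bit 9: prefix='00' -> emit 'b', reset
Bit 10: prefix='0' (no match yet)
Bit 11: prefix='00' -> emit 'b', reset
Bit 12: prefix='0' (no match yet)
Bit 13: prefix='01' -> emit 'o', reset
Bit 14: prefix='1' -> emit 'n', reset
Bit 15: prefix='0' (no match yet)
Bit 16: prefix='00' -> emit 'b', reset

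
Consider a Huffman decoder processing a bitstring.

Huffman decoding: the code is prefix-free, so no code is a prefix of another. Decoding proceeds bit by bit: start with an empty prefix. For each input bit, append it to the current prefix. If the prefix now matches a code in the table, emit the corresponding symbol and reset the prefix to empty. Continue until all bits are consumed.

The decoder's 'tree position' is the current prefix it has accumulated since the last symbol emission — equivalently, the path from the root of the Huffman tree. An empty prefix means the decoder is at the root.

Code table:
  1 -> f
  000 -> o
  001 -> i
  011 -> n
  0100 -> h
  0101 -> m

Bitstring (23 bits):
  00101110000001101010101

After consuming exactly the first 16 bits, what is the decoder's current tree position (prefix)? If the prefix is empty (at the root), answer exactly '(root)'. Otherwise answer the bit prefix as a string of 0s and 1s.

Answer: 0

Derivation:
Bit 0: prefix='0' (no match yet)
Bit 1: prefix='00' (no match yet)
Bit 2: prefix='001' -> emit 'i', reset
Bit 3: prefix='0' (no match yet)
Bit 4: prefix='01' (no match yet)
Bit 5: prefix='011' -> emit 'n', reset
Bit 6: prefix='1' -> emit 'f', reset
Bit 7: prefix='0' (no match yet)
Bit 8: prefix='00' (no match yet)
Bit 9: prefix='000' -> emit 'o', reset
Bit 10: prefix='0' (no match yet)
Bit 11: prefix='00' (no match yet)
Bit 12: prefix='000' -> emit 'o', reset
Bit 13: prefix='1' -> emit 'f', reset
Bit 14: prefix='1' -> emit 'f', reset
Bit 15: prefix='0' (no match yet)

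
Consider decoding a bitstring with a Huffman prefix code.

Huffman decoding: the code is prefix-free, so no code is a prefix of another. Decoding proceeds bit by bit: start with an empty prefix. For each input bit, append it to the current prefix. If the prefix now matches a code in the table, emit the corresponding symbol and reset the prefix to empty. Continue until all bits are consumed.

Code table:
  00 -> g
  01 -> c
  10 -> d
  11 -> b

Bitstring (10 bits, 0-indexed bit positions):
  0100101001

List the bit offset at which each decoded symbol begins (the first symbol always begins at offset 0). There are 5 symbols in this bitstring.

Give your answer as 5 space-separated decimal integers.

Answer: 0 2 4 6 8

Derivation:
Bit 0: prefix='0' (no match yet)
Bit 1: prefix='01' -> emit 'c', reset
Bit 2: prefix='0' (no match yet)
Bit 3: prefix='00' -> emit 'g', reset
Bit 4: prefix='1' (no match yet)
Bit 5: prefix='10' -> emit 'd', reset
Bit 6: prefix='1' (no match yet)
Bit 7: prefix='10' -> emit 'd', reset
Bit 8: prefix='0' (no match yet)
Bit 9: prefix='01' -> emit 'c', reset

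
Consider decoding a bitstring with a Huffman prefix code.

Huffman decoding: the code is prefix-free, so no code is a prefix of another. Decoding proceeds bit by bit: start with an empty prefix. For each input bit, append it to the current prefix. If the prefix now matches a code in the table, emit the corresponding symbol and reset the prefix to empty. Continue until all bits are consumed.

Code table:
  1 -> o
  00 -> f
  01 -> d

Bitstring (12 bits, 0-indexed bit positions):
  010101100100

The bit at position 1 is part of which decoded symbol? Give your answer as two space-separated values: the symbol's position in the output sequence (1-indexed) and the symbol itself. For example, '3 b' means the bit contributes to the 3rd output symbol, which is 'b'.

Answer: 1 d

Derivation:
Bit 0: prefix='0' (no match yet)
Bit 1: prefix='01' -> emit 'd', reset
Bit 2: prefix='0' (no match yet)
Bit 3: prefix='01' -> emit 'd', reset
Bit 4: prefix='0' (no match yet)
Bit 5: prefix='01' -> emit 'd', reset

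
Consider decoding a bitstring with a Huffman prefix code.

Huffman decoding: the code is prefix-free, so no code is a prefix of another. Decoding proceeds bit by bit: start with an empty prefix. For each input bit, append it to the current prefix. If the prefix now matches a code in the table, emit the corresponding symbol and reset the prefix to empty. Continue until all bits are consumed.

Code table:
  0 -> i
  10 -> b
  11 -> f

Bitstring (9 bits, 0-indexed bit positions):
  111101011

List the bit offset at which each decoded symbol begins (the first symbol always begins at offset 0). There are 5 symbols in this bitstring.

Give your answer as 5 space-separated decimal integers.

Bit 0: prefix='1' (no match yet)
Bit 1: prefix='11' -> emit 'f', reset
Bit 2: prefix='1' (no match yet)
Bit 3: prefix='11' -> emit 'f', reset
Bit 4: prefix='0' -> emit 'i', reset
Bit 5: prefix='1' (no match yet)
Bit 6: prefix='10' -> emit 'b', reset
Bit 7: prefix='1' (no match yet)
Bit 8: prefix='11' -> emit 'f', reset

Answer: 0 2 4 5 7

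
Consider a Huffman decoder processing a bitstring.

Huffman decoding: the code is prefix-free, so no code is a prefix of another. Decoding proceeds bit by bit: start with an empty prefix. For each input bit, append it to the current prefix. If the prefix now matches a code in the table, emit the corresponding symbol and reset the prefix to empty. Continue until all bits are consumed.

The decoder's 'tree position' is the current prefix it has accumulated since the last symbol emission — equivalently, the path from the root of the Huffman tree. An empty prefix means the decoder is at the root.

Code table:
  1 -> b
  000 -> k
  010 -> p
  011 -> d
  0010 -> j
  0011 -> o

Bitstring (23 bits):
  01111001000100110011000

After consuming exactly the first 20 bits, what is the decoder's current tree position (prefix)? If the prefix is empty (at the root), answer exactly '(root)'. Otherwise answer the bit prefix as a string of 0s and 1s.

Bit 0: prefix='0' (no match yet)
Bit 1: prefix='01' (no match yet)
Bit 2: prefix='011' -> emit 'd', reset
Bit 3: prefix='1' -> emit 'b', reset
Bit 4: prefix='1' -> emit 'b', reset
Bit 5: prefix='0' (no match yet)
Bit 6: prefix='00' (no match yet)
Bit 7: prefix='001' (no match yet)
Bit 8: prefix='0010' -> emit 'j', reset
Bit 9: prefix='0' (no match yet)
Bit 10: prefix='00' (no match yet)
Bit 11: prefix='001' (no match yet)
Bit 12: prefix='0010' -> emit 'j', reset
Bit 13: prefix='0' (no match yet)
Bit 14: prefix='01' (no match yet)
Bit 15: prefix='011' -> emit 'd', reset
Bit 16: prefix='0' (no match yet)
Bit 17: prefix='00' (no match yet)
Bit 18: prefix='001' (no match yet)
Bit 19: prefix='0011' -> emit 'o', reset

Answer: (root)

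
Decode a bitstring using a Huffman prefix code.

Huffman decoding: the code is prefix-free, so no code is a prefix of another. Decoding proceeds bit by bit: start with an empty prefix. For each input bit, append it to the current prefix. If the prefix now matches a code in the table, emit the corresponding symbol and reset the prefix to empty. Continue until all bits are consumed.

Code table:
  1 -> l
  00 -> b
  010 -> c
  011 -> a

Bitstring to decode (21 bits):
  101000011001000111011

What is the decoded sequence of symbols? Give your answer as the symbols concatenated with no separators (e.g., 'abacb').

Bit 0: prefix='1' -> emit 'l', reset
Bit 1: prefix='0' (no match yet)
Bit 2: prefix='01' (no match yet)
Bit 3: prefix='010' -> emit 'c', reset
Bit 4: prefix='0' (no match yet)
Bit 5: prefix='00' -> emit 'b', reset
Bit 6: prefix='0' (no match yet)
Bit 7: prefix='01' (no match yet)
Bit 8: prefix='011' -> emit 'a', reset
Bit 9: prefix='0' (no match yet)
Bit 10: prefix='00' -> emit 'b', reset
Bit 11: prefix='1' -> emit 'l', reset
Bit 12: prefix='0' (no match yet)
Bit 13: prefix='00' -> emit 'b', reset
Bit 14: prefix='0' (no match yet)
Bit 15: prefix='01' (no match yet)
Bit 16: prefix='011' -> emit 'a', reset
Bit 17: prefix='1' -> emit 'l', reset
Bit 18: prefix='0' (no match yet)
Bit 19: prefix='01' (no match yet)
Bit 20: prefix='011' -> emit 'a', reset

Answer: lcbablbala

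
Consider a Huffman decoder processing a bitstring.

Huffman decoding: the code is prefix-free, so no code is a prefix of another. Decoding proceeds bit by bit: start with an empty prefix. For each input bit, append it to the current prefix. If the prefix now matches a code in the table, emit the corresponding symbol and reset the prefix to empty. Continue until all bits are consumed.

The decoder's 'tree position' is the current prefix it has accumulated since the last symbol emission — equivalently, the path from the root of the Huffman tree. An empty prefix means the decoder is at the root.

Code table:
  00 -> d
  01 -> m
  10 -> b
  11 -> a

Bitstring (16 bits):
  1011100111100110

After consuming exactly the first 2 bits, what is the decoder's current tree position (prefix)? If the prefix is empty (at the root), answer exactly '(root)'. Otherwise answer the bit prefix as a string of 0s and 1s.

Answer: (root)

Derivation:
Bit 0: prefix='1' (no match yet)
Bit 1: prefix='10' -> emit 'b', reset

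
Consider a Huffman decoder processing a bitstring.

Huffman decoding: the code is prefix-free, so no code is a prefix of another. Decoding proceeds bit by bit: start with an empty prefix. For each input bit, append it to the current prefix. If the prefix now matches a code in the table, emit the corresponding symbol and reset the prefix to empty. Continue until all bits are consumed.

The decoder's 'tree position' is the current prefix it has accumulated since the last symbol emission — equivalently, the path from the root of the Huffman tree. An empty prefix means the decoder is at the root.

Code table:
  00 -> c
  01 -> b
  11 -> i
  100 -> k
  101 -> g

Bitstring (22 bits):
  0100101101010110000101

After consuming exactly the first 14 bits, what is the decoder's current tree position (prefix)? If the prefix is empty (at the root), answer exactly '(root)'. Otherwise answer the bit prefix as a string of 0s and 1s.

Answer: (root)

Derivation:
Bit 0: prefix='0' (no match yet)
Bit 1: prefix='01' -> emit 'b', reset
Bit 2: prefix='0' (no match yet)
Bit 3: prefix='00' -> emit 'c', reset
Bit 4: prefix='1' (no match yet)
Bit 5: prefix='10' (no match yet)
Bit 6: prefix='101' -> emit 'g', reset
Bit 7: prefix='1' (no match yet)
Bit 8: prefix='10' (no match yet)
Bit 9: prefix='101' -> emit 'g', reset
Bit 10: prefix='0' (no match yet)
Bit 11: prefix='01' -> emit 'b', reset
Bit 12: prefix='0' (no match yet)
Bit 13: prefix='01' -> emit 'b', reset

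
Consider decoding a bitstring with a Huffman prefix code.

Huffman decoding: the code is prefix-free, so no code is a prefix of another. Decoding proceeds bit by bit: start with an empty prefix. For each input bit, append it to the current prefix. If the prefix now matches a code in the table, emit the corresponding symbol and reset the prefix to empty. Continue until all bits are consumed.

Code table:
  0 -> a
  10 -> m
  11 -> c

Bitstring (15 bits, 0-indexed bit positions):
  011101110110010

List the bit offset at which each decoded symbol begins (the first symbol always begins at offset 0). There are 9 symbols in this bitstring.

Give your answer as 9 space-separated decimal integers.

Answer: 0 1 3 5 7 9 11 12 13

Derivation:
Bit 0: prefix='0' -> emit 'a', reset
Bit 1: prefix='1' (no match yet)
Bit 2: prefix='11' -> emit 'c', reset
Bit 3: prefix='1' (no match yet)
Bit 4: prefix='10' -> emit 'm', reset
Bit 5: prefix='1' (no match yet)
Bit 6: prefix='11' -> emit 'c', reset
Bit 7: prefix='1' (no match yet)
Bit 8: prefix='10' -> emit 'm', reset
Bit 9: prefix='1' (no match yet)
Bit 10: prefix='11' -> emit 'c', reset
Bit 11: prefix='0' -> emit 'a', reset
Bit 12: prefix='0' -> emit 'a', reset
Bit 13: prefix='1' (no match yet)
Bit 14: prefix='10' -> emit 'm', reset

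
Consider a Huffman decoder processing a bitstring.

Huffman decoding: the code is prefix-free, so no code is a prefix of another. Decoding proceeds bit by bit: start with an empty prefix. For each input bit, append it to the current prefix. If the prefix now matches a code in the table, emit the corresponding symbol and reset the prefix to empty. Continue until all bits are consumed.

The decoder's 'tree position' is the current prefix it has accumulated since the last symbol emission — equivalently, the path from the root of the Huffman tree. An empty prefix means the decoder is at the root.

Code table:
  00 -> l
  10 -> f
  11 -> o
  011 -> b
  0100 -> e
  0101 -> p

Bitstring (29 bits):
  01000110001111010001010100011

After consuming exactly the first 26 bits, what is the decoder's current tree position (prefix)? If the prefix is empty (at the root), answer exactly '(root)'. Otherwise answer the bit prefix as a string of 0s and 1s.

Bit 0: prefix='0' (no match yet)
Bit 1: prefix='01' (no match yet)
Bit 2: prefix='010' (no match yet)
Bit 3: prefix='0100' -> emit 'e', reset
Bit 4: prefix='0' (no match yet)
Bit 5: prefix='01' (no match yet)
Bit 6: prefix='011' -> emit 'b', reset
Bit 7: prefix='0' (no match yet)
Bit 8: prefix='00' -> emit 'l', reset
Bit 9: prefix='0' (no match yet)
Bit 10: prefix='01' (no match yet)
Bit 11: prefix='011' -> emit 'b', reset
Bit 12: prefix='1' (no match yet)
Bit 13: prefix='11' -> emit 'o', reset
Bit 14: prefix='0' (no match yet)
Bit 15: prefix='01' (no match yet)
Bit 16: prefix='010' (no match yet)
Bit 17: prefix='0100' -> emit 'e', reset
Bit 18: prefix='0' (no match yet)
Bit 19: prefix='01' (no match yet)
Bit 20: prefix='010' (no match yet)
Bit 21: prefix='0101' -> emit 'p', reset
Bit 22: prefix='0' (no match yet)
Bit 23: prefix='01' (no match yet)
Bit 24: prefix='010' (no match yet)
Bit 25: prefix='0100' -> emit 'e', reset

Answer: (root)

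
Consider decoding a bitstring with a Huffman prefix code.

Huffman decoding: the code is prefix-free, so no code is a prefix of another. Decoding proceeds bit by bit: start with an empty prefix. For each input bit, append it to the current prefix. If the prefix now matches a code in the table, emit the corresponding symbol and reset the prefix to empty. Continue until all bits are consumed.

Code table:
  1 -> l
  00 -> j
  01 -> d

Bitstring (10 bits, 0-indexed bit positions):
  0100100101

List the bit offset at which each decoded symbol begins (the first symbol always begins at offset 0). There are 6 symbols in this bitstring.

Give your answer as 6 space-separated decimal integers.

Answer: 0 2 4 5 7 8

Derivation:
Bit 0: prefix='0' (no match yet)
Bit 1: prefix='01' -> emit 'd', reset
Bit 2: prefix='0' (no match yet)
Bit 3: prefix='00' -> emit 'j', reset
Bit 4: prefix='1' -> emit 'l', reset
Bit 5: prefix='0' (no match yet)
Bit 6: prefix='00' -> emit 'j', reset
Bit 7: prefix='1' -> emit 'l', reset
Bit 8: prefix='0' (no match yet)
Bit 9: prefix='01' -> emit 'd', reset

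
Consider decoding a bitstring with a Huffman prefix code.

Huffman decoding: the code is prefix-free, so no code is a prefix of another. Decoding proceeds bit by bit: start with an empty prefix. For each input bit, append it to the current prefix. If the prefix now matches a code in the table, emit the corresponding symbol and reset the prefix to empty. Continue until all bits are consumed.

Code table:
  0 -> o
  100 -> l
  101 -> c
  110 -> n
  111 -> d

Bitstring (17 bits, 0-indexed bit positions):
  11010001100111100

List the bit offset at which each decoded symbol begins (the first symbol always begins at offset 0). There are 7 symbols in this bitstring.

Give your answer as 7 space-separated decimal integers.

Bit 0: prefix='1' (no match yet)
Bit 1: prefix='11' (no match yet)
Bit 2: prefix='110' -> emit 'n', reset
Bit 3: prefix='1' (no match yet)
Bit 4: prefix='10' (no match yet)
Bit 5: prefix='100' -> emit 'l', reset
Bit 6: prefix='0' -> emit 'o', reset
Bit 7: prefix='1' (no match yet)
Bit 8: prefix='11' (no match yet)
Bit 9: prefix='110' -> emit 'n', reset
Bit 10: prefix='0' -> emit 'o', reset
Bit 11: prefix='1' (no match yet)
Bit 12: prefix='11' (no match yet)
Bit 13: prefix='111' -> emit 'd', reset
Bit 14: prefix='1' (no match yet)
Bit 15: prefix='10' (no match yet)
Bit 16: prefix='100' -> emit 'l', reset

Answer: 0 3 6 7 10 11 14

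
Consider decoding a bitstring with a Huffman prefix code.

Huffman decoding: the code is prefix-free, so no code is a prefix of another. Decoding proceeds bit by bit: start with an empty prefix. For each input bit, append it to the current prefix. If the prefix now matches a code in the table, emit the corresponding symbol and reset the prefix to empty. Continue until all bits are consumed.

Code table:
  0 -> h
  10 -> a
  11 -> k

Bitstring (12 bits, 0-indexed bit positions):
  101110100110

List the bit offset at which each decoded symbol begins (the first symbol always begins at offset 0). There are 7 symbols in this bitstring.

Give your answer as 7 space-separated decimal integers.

Answer: 0 2 4 6 8 9 11

Derivation:
Bit 0: prefix='1' (no match yet)
Bit 1: prefix='10' -> emit 'a', reset
Bit 2: prefix='1' (no match yet)
Bit 3: prefix='11' -> emit 'k', reset
Bit 4: prefix='1' (no match yet)
Bit 5: prefix='10' -> emit 'a', reset
Bit 6: prefix='1' (no match yet)
Bit 7: prefix='10' -> emit 'a', reset
Bit 8: prefix='0' -> emit 'h', reset
Bit 9: prefix='1' (no match yet)
Bit 10: prefix='11' -> emit 'k', reset
Bit 11: prefix='0' -> emit 'h', reset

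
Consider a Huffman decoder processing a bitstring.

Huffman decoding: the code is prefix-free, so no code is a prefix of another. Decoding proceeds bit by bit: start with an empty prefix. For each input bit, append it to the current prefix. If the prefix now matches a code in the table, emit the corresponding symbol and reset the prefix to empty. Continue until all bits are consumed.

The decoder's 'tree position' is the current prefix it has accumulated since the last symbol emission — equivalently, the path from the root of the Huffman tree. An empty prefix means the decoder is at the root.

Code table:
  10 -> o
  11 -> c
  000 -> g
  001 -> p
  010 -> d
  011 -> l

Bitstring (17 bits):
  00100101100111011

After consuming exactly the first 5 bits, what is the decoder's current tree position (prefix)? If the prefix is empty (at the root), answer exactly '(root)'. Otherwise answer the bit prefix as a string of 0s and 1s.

Bit 0: prefix='0' (no match yet)
Bit 1: prefix='00' (no match yet)
Bit 2: prefix='001' -> emit 'p', reset
Bit 3: prefix='0' (no match yet)
Bit 4: prefix='00' (no match yet)

Answer: 00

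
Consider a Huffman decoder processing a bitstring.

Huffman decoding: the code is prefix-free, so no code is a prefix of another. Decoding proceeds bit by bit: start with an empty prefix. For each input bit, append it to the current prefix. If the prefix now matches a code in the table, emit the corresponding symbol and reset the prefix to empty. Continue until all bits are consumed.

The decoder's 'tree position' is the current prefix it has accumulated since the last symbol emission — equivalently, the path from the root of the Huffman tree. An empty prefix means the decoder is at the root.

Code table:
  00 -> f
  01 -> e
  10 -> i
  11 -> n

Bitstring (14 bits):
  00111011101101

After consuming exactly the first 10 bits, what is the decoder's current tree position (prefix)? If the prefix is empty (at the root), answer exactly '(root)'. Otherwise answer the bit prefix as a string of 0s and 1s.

Answer: (root)

Derivation:
Bit 0: prefix='0' (no match yet)
Bit 1: prefix='00' -> emit 'f', reset
Bit 2: prefix='1' (no match yet)
Bit 3: prefix='11' -> emit 'n', reset
Bit 4: prefix='1' (no match yet)
Bit 5: prefix='10' -> emit 'i', reset
Bit 6: prefix='1' (no match yet)
Bit 7: prefix='11' -> emit 'n', reset
Bit 8: prefix='1' (no match yet)
Bit 9: prefix='10' -> emit 'i', reset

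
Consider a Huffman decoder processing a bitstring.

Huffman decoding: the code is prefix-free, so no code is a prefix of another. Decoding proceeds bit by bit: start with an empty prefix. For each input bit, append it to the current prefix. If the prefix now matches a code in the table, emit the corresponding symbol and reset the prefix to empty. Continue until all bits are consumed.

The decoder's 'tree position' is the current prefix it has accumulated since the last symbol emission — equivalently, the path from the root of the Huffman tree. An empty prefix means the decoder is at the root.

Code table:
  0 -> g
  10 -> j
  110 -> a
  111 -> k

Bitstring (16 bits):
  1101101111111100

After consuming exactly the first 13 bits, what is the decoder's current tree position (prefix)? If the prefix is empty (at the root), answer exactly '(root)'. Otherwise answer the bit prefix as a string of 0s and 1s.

Bit 0: prefix='1' (no match yet)
Bit 1: prefix='11' (no match yet)
Bit 2: prefix='110' -> emit 'a', reset
Bit 3: prefix='1' (no match yet)
Bit 4: prefix='11' (no match yet)
Bit 5: prefix='110' -> emit 'a', reset
Bit 6: prefix='1' (no match yet)
Bit 7: prefix='11' (no match yet)
Bit 8: prefix='111' -> emit 'k', reset
Bit 9: prefix='1' (no match yet)
Bit 10: prefix='11' (no match yet)
Bit 11: prefix='111' -> emit 'k', reset
Bit 12: prefix='1' (no match yet)

Answer: 1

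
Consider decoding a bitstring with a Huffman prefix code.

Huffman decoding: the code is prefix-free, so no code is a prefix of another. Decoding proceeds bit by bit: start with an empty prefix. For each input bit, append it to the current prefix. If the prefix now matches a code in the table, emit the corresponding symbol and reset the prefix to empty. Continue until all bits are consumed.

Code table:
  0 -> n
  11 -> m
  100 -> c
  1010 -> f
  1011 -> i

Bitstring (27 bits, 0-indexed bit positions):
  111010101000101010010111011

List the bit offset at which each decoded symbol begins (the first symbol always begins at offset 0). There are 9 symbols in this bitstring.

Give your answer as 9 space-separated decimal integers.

Bit 0: prefix='1' (no match yet)
Bit 1: prefix='11' -> emit 'm', reset
Bit 2: prefix='1' (no match yet)
Bit 3: prefix='10' (no match yet)
Bit 4: prefix='101' (no match yet)
Bit 5: prefix='1010' -> emit 'f', reset
Bit 6: prefix='1' (no match yet)
Bit 7: prefix='10' (no match yet)
Bit 8: prefix='101' (no match yet)
Bit 9: prefix='1010' -> emit 'f', reset
Bit 10: prefix='0' -> emit 'n', reset
Bit 11: prefix='0' -> emit 'n', reset
Bit 12: prefix='1' (no match yet)
Bit 13: prefix='10' (no match yet)
Bit 14: prefix='101' (no match yet)
Bit 15: prefix='1010' -> emit 'f', reset
Bit 16: prefix='1' (no match yet)
Bit 17: prefix='10' (no match yet)
Bit 18: prefix='100' -> emit 'c', reset
Bit 19: prefix='1' (no match yet)
Bit 20: prefix='10' (no match yet)
Bit 21: prefix='101' (no match yet)
Bit 22: prefix='1011' -> emit 'i', reset
Bit 23: prefix='1' (no match yet)
Bit 24: prefix='10' (no match yet)
Bit 25: prefix='101' (no match yet)
Bit 26: prefix='1011' -> emit 'i', reset

Answer: 0 2 6 10 11 12 16 19 23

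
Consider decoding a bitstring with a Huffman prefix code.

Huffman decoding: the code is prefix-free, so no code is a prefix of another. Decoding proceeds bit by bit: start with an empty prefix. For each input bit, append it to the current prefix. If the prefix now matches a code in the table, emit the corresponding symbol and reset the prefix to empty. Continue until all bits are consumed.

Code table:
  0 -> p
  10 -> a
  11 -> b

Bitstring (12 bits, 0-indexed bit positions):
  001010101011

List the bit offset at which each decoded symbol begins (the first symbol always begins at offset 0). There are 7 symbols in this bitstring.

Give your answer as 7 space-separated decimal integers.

Bit 0: prefix='0' -> emit 'p', reset
Bit 1: prefix='0' -> emit 'p', reset
Bit 2: prefix='1' (no match yet)
Bit 3: prefix='10' -> emit 'a', reset
Bit 4: prefix='1' (no match yet)
Bit 5: prefix='10' -> emit 'a', reset
Bit 6: prefix='1' (no match yet)
Bit 7: prefix='10' -> emit 'a', reset
Bit 8: prefix='1' (no match yet)
Bit 9: prefix='10' -> emit 'a', reset
Bit 10: prefix='1' (no match yet)
Bit 11: prefix='11' -> emit 'b', reset

Answer: 0 1 2 4 6 8 10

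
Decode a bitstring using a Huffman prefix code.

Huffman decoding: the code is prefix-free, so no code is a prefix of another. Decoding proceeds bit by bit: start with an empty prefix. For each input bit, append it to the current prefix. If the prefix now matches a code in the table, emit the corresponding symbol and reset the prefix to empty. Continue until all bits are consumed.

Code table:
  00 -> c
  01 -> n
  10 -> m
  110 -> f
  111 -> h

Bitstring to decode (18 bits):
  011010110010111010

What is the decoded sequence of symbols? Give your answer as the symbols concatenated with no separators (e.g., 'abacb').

Answer: nmmfnnfm

Derivation:
Bit 0: prefix='0' (no match yet)
Bit 1: prefix='01' -> emit 'n', reset
Bit 2: prefix='1' (no match yet)
Bit 3: prefix='10' -> emit 'm', reset
Bit 4: prefix='1' (no match yet)
Bit 5: prefix='10' -> emit 'm', reset
Bit 6: prefix='1' (no match yet)
Bit 7: prefix='11' (no match yet)
Bit 8: prefix='110' -> emit 'f', reset
Bit 9: prefix='0' (no match yet)
Bit 10: prefix='01' -> emit 'n', reset
Bit 11: prefix='0' (no match yet)
Bit 12: prefix='01' -> emit 'n', reset
Bit 13: prefix='1' (no match yet)
Bit 14: prefix='11' (no match yet)
Bit 15: prefix='110' -> emit 'f', reset
Bit 16: prefix='1' (no match yet)
Bit 17: prefix='10' -> emit 'm', reset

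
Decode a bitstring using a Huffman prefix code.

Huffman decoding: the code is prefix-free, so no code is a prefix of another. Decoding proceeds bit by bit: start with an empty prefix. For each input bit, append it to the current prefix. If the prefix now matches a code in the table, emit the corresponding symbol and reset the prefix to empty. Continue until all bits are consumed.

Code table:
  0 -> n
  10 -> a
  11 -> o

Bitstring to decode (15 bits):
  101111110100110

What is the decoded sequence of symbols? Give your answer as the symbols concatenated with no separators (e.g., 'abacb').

Answer: aooonanon

Derivation:
Bit 0: prefix='1' (no match yet)
Bit 1: prefix='10' -> emit 'a', reset
Bit 2: prefix='1' (no match yet)
Bit 3: prefix='11' -> emit 'o', reset
Bit 4: prefix='1' (no match yet)
Bit 5: prefix='11' -> emit 'o', reset
Bit 6: prefix='1' (no match yet)
Bit 7: prefix='11' -> emit 'o', reset
Bit 8: prefix='0' -> emit 'n', reset
Bit 9: prefix='1' (no match yet)
Bit 10: prefix='10' -> emit 'a', reset
Bit 11: prefix='0' -> emit 'n', reset
Bit 12: prefix='1' (no match yet)
Bit 13: prefix='11' -> emit 'o', reset
Bit 14: prefix='0' -> emit 'n', reset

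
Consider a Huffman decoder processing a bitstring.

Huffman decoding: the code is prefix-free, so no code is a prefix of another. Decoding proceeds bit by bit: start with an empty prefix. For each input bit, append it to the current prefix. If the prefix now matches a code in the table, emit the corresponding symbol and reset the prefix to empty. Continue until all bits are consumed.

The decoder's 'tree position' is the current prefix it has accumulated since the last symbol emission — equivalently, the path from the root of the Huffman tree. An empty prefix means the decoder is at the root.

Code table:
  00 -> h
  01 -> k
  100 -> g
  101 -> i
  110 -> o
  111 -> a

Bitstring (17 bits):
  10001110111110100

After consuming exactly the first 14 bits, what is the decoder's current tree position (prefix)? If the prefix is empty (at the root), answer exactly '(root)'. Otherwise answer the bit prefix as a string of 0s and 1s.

Answer: (root)

Derivation:
Bit 0: prefix='1' (no match yet)
Bit 1: prefix='10' (no match yet)
Bit 2: prefix='100' -> emit 'g', reset
Bit 3: prefix='0' (no match yet)
Bit 4: prefix='01' -> emit 'k', reset
Bit 5: prefix='1' (no match yet)
Bit 6: prefix='11' (no match yet)
Bit 7: prefix='110' -> emit 'o', reset
Bit 8: prefix='1' (no match yet)
Bit 9: prefix='11' (no match yet)
Bit 10: prefix='111' -> emit 'a', reset
Bit 11: prefix='1' (no match yet)
Bit 12: prefix='11' (no match yet)
Bit 13: prefix='110' -> emit 'o', reset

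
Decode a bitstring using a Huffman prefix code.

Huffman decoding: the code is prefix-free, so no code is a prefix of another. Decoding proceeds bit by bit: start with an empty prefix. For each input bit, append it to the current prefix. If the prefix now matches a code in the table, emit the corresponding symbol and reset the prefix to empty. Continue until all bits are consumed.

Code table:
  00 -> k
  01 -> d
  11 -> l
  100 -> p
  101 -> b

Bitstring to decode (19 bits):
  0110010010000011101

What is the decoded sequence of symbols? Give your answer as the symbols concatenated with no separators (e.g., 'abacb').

Bit 0: prefix='0' (no match yet)
Bit 1: prefix='01' -> emit 'd', reset
Bit 2: prefix='1' (no match yet)
Bit 3: prefix='10' (no match yet)
Bit 4: prefix='100' -> emit 'p', reset
Bit 5: prefix='1' (no match yet)
Bit 6: prefix='10' (no match yet)
Bit 7: prefix='100' -> emit 'p', reset
Bit 8: prefix='1' (no match yet)
Bit 9: prefix='10' (no match yet)
Bit 10: prefix='100' -> emit 'p', reset
Bit 11: prefix='0' (no match yet)
Bit 12: prefix='00' -> emit 'k', reset
Bit 13: prefix='0' (no match yet)
Bit 14: prefix='01' -> emit 'd', reset
Bit 15: prefix='1' (no match yet)
Bit 16: prefix='11' -> emit 'l', reset
Bit 17: prefix='0' (no match yet)
Bit 18: prefix='01' -> emit 'd', reset

Answer: dpppkdld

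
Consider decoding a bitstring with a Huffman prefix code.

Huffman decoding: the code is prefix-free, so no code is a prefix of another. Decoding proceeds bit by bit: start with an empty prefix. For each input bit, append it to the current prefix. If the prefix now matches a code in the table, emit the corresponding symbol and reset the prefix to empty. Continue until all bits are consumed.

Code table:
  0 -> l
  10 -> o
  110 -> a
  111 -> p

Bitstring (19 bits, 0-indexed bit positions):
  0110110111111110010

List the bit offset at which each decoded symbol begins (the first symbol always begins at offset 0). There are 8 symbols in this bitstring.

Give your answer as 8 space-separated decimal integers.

Answer: 0 1 4 7 10 13 16 17

Derivation:
Bit 0: prefix='0' -> emit 'l', reset
Bit 1: prefix='1' (no match yet)
Bit 2: prefix='11' (no match yet)
Bit 3: prefix='110' -> emit 'a', reset
Bit 4: prefix='1' (no match yet)
Bit 5: prefix='11' (no match yet)
Bit 6: prefix='110' -> emit 'a', reset
Bit 7: prefix='1' (no match yet)
Bit 8: prefix='11' (no match yet)
Bit 9: prefix='111' -> emit 'p', reset
Bit 10: prefix='1' (no match yet)
Bit 11: prefix='11' (no match yet)
Bit 12: prefix='111' -> emit 'p', reset
Bit 13: prefix='1' (no match yet)
Bit 14: prefix='11' (no match yet)
Bit 15: prefix='110' -> emit 'a', reset
Bit 16: prefix='0' -> emit 'l', reset
Bit 17: prefix='1' (no match yet)
Bit 18: prefix='10' -> emit 'o', reset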